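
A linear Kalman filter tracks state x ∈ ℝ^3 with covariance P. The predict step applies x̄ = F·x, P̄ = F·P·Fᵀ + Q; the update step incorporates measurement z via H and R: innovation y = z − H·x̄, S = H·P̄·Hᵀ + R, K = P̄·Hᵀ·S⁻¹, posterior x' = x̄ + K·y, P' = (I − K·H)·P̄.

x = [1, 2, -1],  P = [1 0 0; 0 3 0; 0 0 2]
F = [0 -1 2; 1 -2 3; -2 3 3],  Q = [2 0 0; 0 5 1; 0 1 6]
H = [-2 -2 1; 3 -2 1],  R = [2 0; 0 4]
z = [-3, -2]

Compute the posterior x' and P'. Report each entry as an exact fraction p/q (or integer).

x̄ = F·x = [-4, -6, 1]
P̄ = F·P·Fᵀ + Q = [13 18 3; 18 36 -1; 3 -1 55]
y = z − H·x̄ = [-24, -3]
S = H·P̄·Hᵀ + R = [389 92; 92 126]
K = P̄·Hᵀ·S⁻¹ = [-3993/20275 3881/20275; -5993/20275 2637/40550; 177/20275 10491/20275]
x' = x̄ + K·y = [3089/20275, 36453/40550, -15446/20275]
P' = (I − K·H)·P̄ = [4702/20275 3452/20275 8322/20275; 3452/20275 203429/40550 198347/20275; 8322/20275 198347/20275 413692/20275]

x' = [3089/20275, 36453/40550, -15446/20275]
P' = [4702/20275 3452/20275 8322/20275; 3452/20275 203429/40550 198347/20275; 8322/20275 198347/20275 413692/20275]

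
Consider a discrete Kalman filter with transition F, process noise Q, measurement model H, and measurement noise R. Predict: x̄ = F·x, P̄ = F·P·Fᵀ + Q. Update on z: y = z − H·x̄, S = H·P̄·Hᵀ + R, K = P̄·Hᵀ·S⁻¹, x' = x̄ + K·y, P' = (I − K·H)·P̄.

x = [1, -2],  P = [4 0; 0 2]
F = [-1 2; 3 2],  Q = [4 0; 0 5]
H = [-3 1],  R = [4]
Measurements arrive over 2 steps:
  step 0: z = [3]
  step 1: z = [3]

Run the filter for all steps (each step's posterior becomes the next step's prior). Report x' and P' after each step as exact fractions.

step 0: x' = [-41/17, -892/221], P' = [64/17 176/17; 176/17 7108/221]
step 1: x' = [-284931/43801, -724562/43801], P' = [639076/43801 1805628/43801; 1805628/43801 5253752/43801]

step 0: x̄ = F·x = [-5, -1]
step 0: P̄ = F·P·Fᵀ + Q = [16 -4; -4 49]
step 0: y = z − H·x̄ = [-11]
step 0: S = H·P̄·Hᵀ + R = [221]
step 0: K = P̄·Hᵀ·S⁻¹ = [-4/17; 61/221]
step 0: x' = x̄ + K·y = [-41/17, -892/221]
step 0: P' = (I − K·H)·P̄ = [64/17 176/17; 176/17 7108/221]
step 1: x̄ = F·x = [-1251/221, -199/13]
step 1: P̄ = F·P·Fᵀ + Q = [20996/221 2064/13; 2064/13 3793/13]
step 1: y = z − H·x̄ = [293/221]
step 1: S = H·P̄·Hᵀ + R = [43801/221]
step 1: K = P̄·Hᵀ·S⁻¹ = [-27900/43801; -40783/43801]
step 1: x' = x̄ + K·y = [-284931/43801, -724562/43801]
step 1: P' = (I − K·H)·P̄ = [639076/43801 1805628/43801; 1805628/43801 5253752/43801]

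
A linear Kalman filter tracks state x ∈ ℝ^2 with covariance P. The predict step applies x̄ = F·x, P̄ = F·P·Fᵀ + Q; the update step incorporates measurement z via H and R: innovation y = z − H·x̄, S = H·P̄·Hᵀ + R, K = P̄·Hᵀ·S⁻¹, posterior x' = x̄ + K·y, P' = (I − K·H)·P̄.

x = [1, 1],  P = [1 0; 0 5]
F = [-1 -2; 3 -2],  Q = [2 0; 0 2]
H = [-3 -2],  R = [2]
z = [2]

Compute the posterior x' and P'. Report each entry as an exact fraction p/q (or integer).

x̄ = F·x = [-3, 1]
P̄ = F·P·Fᵀ + Q = [23 17; 17 31]
y = z − H·x̄ = [-5]
S = H·P̄·Hᵀ + R = [537]
K = P̄·Hᵀ·S⁻¹ = [-103/537; -113/537]
x' = x̄ + K·y = [-1096/537, 1102/537]
P' = (I − K·H)·P̄ = [1742/537 -2510/537; -2510/537 3878/537]

x' = [-1096/537, 1102/537]
P' = [1742/537 -2510/537; -2510/537 3878/537]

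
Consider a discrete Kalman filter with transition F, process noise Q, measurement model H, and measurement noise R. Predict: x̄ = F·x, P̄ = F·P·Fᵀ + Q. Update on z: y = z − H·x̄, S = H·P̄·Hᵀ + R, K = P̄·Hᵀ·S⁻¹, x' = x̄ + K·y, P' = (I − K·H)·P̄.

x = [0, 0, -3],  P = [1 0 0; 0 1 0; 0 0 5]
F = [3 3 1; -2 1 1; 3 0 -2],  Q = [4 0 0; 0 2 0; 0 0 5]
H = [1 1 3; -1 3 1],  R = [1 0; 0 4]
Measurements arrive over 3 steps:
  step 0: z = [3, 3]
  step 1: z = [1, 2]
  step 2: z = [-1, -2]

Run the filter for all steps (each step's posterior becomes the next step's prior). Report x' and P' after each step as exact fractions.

step 0: x' = [-64479/14767, -21759/14767, 43671/14767], P' = [282577/14767 134682/14767 -138821/14767; 134682/14767 72032/14767 -69406/14767; -138821/14767 -69406/14767 71121/14767]
step 1: x' = [2778530473/1077453427, 2011550166/1077453427, -1248672455/1077453427], P' = [4551323928/1077453427 1903649312/1077453427 -2082820088/1077453427; 1903649312/1077453427 4050033701/3232360281 -3296276623/3232360281; -2082820088/1077453427 -3296276623/3232360281 3484916633/3232360281]
step 2: x' = [102311509172418/51776694707057, 20572256556343/51776694707057, -57236851476105/51776694707057], P' = [652945040073928/155330084121171 273432457539860/155330084121171 -299010779458436/155330084121171; 273432457539860/155330084121171 194269785703282/155330084121171 -157982975612842/155330084121171; -299010779458436/155330084121171 -157982975612842/155330084121171 166957903059886/155330084121171]

step 0: x̄ = F·x = [-3, -3, 6]
step 0: P̄ = F·P·Fᵀ + Q = [27 2 -1; 2 12 -16; -1 -16 34]
step 0: y = z − H·x̄ = [-9, 3]
step 0: S = H·P̄·Hᵀ + R = [248 -43; -43 67]
step 0: K = P̄·Hᵀ·S⁻¹ = [796/14767 -4338/14767; -1504/14767 3002/14767; 5136/14767 431/14767]
step 0: x' = x̄ + K·y = [-64479/14767, -21759/14767, 43671/14767]
step 0: P' = (I − K·H)·P̄ = [282577/14767 134682/14767 -138821/14767; 134682/14767 72032/14767 -69406/14767; -138821/14767 -69406/14767 71121/14767]
step 1: x̄ = F·x = [-215043/14767, 150870/14767, -280779/14767]
step 1: P̄ = F·P·Fᵀ + Q = [4496584/14767 -2228736/14767 4445988/14767; -2228736/14767 1180739/14767 -2266593/14767; 4445988/14767 -2266593/14767 4567364/14767]
step 1: y = z − H·x̄ = [921277/14767, -357340/14767]
step 1: S = H·P̄·Hᵀ + R = [55417264/14767 -23267653/14767; -23267653/14767 10630549/14767]
step 1: K = P̄·Hᵀ·S⁻¹ = [206512976/1077453427 -230799020/1077453427; -127848232/3232360281 785719136/3232360281; 910013012/3232360281 -38863243/3232360281]
step 1: x' = x̄ + K·y = [2778530473/1077453427, 2011550166/1077453427, -1248672455/1077453427]
step 1: P' = (I − K·H)·P̄ = [4551323928/1077453427 1903649312/1077453427 -2082820088/1077453427; 1903649312/1077453427 4050033701/3232360281 -3296276623/3232360281; -2082820088/1077453427 -3296276623/3232360281 3484916633/3232360281]
step 2: x̄ = F·x = [13121569462/1077453427, -4794183235/1077453427, 230488007/22924541]
step 2: P̄ = F·P·Fᵀ + Q = [221279048648/3232360281 -102855223532/3232360281 4379520952/68773623; -102855223532/3232360281 64173054098/3232360281 -2317180612/68773623; 4379520952/68773623 -2317180612/68773623 4850398663/68773623]
step 2: y = z − H·x̄ = [-41903648641/1077453427, 14516275984/1077453427]
step 2: S = H·P̄·Hᵀ + R = [905424208764/1077453427 -350437993021/1077453427; -350437993021/1077453427 197248717645/1077453427]
step 2: K = P̄·Hᵀ·S⁻¹ = [9781719746160/51776694707057 -10971537242732/51776694707057; -2082227865128/51776694707057 12616160329762/51776694707057; 14626651369460/51776694707057 -665020360017/51776694707057]
step 2: x' = x̄ + K·y = [102311509172418/51776694707057, 20572256556343/51776694707057, -57236851476105/51776694707057]
step 2: P' = (I − K·H)·P̄ = [652945040073928/155330084121171 273432457539860/155330084121171 -299010779458436/155330084121171; 273432457539860/155330084121171 194269785703282/155330084121171 -157982975612842/155330084121171; -299010779458436/155330084121171 -157982975612842/155330084121171 166957903059886/155330084121171]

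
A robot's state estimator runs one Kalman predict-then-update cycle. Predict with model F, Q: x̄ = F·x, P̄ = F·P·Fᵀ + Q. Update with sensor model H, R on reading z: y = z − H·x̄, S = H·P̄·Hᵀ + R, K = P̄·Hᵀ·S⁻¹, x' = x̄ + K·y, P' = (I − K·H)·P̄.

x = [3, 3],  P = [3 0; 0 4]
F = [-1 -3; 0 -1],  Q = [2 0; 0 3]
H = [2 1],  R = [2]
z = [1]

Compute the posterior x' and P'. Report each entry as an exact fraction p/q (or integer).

x̄ = F·x = [-12, -3]
P̄ = F·P·Fᵀ + Q = [41 12; 12 7]
y = z − H·x̄ = [28]
S = H·P̄·Hᵀ + R = [221]
K = P̄·Hᵀ·S⁻¹ = [94/221; 31/221]
x' = x̄ + K·y = [-20/221, 205/221]
P' = (I − K·H)·P̄ = [225/221 -262/221; -262/221 586/221]

x' = [-20/221, 205/221]
P' = [225/221 -262/221; -262/221 586/221]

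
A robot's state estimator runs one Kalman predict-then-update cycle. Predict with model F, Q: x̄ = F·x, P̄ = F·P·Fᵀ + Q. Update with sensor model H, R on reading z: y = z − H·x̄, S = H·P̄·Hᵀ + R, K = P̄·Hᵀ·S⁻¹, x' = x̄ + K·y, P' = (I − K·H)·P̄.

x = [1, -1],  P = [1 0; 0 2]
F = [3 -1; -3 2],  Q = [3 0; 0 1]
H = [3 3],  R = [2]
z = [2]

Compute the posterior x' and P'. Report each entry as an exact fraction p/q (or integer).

x̄ = F·x = [4, -5]
P̄ = F·P·Fᵀ + Q = [14 -13; -13 18]
y = z − H·x̄ = [5]
S = H·P̄·Hᵀ + R = [56]
K = P̄·Hᵀ·S⁻¹ = [3/56; 15/56]
x' = x̄ + K·y = [239/56, -205/56]
P' = (I − K·H)·P̄ = [775/56 -773/56; -773/56 783/56]

x' = [239/56, -205/56]
P' = [775/56 -773/56; -773/56 783/56]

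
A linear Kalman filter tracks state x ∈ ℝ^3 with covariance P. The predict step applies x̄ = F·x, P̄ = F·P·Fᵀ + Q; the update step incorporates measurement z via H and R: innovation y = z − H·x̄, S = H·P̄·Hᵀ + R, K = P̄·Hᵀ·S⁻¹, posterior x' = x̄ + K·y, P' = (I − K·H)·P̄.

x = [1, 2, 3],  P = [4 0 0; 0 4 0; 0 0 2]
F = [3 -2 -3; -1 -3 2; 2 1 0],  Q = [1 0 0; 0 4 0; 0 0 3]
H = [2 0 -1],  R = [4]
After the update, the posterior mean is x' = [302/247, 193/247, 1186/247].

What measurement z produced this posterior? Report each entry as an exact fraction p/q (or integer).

x̄ = F·x = [-10, -1, 4]
P̄ = F·P·Fᵀ + Q = [71 0 16; 0 52 -20; 16 -20 23]
S = H·P̄·Hᵀ + R = [247]
K = P̄·Hᵀ·S⁻¹ = [126/247; 20/247; 9/247]
x' − x̄ = [2772/247, 440/247, 198/247] = K·y
y = (KᵀK)⁻¹·Kᵀ·(x' − x̄) = [22]
z = y + H·x̄ = [22] + [-24] = [-2]

z = [-2]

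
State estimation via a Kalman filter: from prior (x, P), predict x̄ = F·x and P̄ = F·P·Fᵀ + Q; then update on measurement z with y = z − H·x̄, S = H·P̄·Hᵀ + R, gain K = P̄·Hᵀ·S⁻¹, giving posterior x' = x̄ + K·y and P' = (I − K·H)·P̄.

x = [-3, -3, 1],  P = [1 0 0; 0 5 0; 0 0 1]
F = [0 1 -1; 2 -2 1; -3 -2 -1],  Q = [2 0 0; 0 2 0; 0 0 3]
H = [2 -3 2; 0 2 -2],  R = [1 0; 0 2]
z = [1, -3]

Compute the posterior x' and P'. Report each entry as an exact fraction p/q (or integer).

x' = [-4349/3368, 687/3368, 6845/3368]
P' = [6411/6736 6943/6736 4901/6736; 6943/6736 21299/6736 23553/6736; 4901/6736 23553/6736 29019/6736]

x̄ = F·x = [-4, 1, 14]
P̄ = F·P·Fᵀ + Q = [8 -11 -9; -11 27 13; -9 13 33]
y = z − H·x̄ = [-16, 23]
S = H·P̄·Hᵀ + R = [312 -172; -172 138]
K = P̄·Hᵀ·S⁻¹ = [1795/6736 1021/3368; -2905/6736 -1127/3368; -2819/6736 -2733/3368]
x' = x̄ + K·y = [-4349/3368, 687/3368, 6845/3368]
P' = (I − K·H)·P̄ = [6411/6736 6943/6736 4901/6736; 6943/6736 21299/6736 23553/6736; 4901/6736 23553/6736 29019/6736]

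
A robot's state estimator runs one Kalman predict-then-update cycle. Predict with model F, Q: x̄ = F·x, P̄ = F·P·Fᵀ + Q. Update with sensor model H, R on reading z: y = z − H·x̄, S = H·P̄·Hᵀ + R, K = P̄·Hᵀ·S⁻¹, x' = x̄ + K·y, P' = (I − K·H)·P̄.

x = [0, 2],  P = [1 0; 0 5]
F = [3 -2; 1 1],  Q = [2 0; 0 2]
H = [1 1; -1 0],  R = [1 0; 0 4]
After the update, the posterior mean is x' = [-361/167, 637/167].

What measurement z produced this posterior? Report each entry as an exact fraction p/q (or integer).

z = [2, 3]

x̄ = F·x = [-4, 2]
P̄ = F·P·Fᵀ + Q = [31 -7; -7 8]
S = H·P̄·Hᵀ + R = [26 -24; -24 35]
K = P̄·Hᵀ·S⁻¹ = [48/167 -115/167; 203/334 103/167]
x' − x̄ = [307/167, 303/167] = K·y
y = (KᵀK)⁻¹·Kᵀ·(x' − x̄) = [4, -1]
z = y + H·x̄ = [4, -1] + [-2, 4] = [2, 3]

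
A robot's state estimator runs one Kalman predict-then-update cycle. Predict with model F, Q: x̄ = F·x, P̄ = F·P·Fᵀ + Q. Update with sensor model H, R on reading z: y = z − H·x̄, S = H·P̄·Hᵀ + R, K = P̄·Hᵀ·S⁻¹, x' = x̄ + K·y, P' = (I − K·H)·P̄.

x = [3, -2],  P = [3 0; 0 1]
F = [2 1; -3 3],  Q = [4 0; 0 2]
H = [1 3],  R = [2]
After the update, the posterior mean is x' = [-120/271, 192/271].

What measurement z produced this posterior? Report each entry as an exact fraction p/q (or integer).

z = [2]

x̄ = F·x = [4, -15]
P̄ = F·P·Fᵀ + Q = [17 -15; -15 38]
S = H·P̄·Hᵀ + R = [271]
K = P̄·Hᵀ·S⁻¹ = [-28/271; 99/271]
x' − x̄ = [-1204/271, 4257/271] = K·y
y = (KᵀK)⁻¹·Kᵀ·(x' − x̄) = [43]
z = y + H·x̄ = [43] + [-41] = [2]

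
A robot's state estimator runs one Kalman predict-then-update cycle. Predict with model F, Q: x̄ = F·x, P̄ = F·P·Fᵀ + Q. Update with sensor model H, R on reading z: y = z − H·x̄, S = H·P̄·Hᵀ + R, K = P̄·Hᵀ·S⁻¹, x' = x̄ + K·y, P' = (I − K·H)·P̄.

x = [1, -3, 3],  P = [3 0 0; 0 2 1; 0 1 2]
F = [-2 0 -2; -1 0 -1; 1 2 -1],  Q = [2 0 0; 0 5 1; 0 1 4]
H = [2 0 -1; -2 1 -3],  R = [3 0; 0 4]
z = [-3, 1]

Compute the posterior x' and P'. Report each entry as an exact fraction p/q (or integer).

x̄ = F·x = [-8, -4, -8]
P̄ = F·P·Fᵀ + Q = [22 10 -6; 10 10 -2; -6 -2 13]
y = z − H·x̄ = [5, -35]
S = H·P̄·Hᵀ + R = [128 -3; -3 119]
K = P̄·Hᵀ·S⁻¹ = [454/1171 -146/1171; 2606/15223 -446/15223; -3062/15223 -3787/15223]
x' = x̄ + K·y = [-1988/1171, -32252/15223, -4549/15223]
P' = (I − K·H)·P̄ = [726/1171 1138/1171 90/1171; 1138/1171 93114/15223 21770/15223; 90/1171 21770/15223 11526/15223]

x' = [-1988/1171, -32252/15223, -4549/15223]
P' = [726/1171 1138/1171 90/1171; 1138/1171 93114/15223 21770/15223; 90/1171 21770/15223 11526/15223]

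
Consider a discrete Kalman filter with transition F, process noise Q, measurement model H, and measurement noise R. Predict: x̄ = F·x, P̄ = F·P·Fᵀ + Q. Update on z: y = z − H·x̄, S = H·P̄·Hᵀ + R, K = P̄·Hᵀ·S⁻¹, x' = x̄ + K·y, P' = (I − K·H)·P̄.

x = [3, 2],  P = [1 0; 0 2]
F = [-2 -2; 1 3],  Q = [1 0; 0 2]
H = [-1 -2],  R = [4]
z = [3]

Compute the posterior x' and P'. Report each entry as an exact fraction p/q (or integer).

x̄ = F·x = [-10, 9]
P̄ = F·P·Fᵀ + Q = [13 -14; -14 21]
y = z − H·x̄ = [11]
S = H·P̄·Hᵀ + R = [45]
K = P̄·Hᵀ·S⁻¹ = [1/3; -28/45]
x' = x̄ + K·y = [-19/3, 97/45]
P' = (I − K·H)·P̄ = [8 -14/3; -14/3 161/45]

x' = [-19/3, 97/45]
P' = [8 -14/3; -14/3 161/45]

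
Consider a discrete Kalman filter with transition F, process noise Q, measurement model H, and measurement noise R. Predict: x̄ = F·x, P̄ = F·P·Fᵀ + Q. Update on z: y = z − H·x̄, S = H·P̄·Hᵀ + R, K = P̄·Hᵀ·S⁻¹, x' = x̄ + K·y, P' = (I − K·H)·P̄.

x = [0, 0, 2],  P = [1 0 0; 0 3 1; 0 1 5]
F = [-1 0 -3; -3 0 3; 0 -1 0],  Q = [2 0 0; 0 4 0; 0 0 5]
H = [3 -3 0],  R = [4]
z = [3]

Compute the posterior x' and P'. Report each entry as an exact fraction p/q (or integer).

x̄ = F·x = [-6, 6, 0]
P̄ = F·P·Fᵀ + Q = [48 -42 3; -42 58 -3; 3 -3 8]
y = z − H·x̄ = [39]
S = H·P̄·Hᵀ + R = [1714]
K = P̄·Hᵀ·S⁻¹ = [135/857; -150/857; 9/857]
x' = x̄ + K·y = [123/857, -708/857, 351/857]
P' = (I − K·H)·P̄ = [4686/857 4506/857 141/857; 4506/857 4706/857 129/857; 141/857 129/857 6694/857]

x' = [123/857, -708/857, 351/857]
P' = [4686/857 4506/857 141/857; 4506/857 4706/857 129/857; 141/857 129/857 6694/857]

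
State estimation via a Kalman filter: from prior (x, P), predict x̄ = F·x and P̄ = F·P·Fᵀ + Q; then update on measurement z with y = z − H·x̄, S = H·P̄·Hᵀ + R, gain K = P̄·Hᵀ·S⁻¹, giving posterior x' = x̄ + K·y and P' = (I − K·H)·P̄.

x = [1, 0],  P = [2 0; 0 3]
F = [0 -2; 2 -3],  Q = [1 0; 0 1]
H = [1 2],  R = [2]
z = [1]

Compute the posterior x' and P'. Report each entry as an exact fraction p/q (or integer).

x' = [-7/11, 64/77]
P' = [86/33 -12/11; -12/11 72/77]

x̄ = F·x = [0, 2]
P̄ = F·P·Fᵀ + Q = [13 18; 18 36]
y = z − H·x̄ = [-3]
S = H·P̄·Hᵀ + R = [231]
K = P̄·Hᵀ·S⁻¹ = [7/33; 30/77]
x' = x̄ + K·y = [-7/11, 64/77]
P' = (I − K·H)·P̄ = [86/33 -12/11; -12/11 72/77]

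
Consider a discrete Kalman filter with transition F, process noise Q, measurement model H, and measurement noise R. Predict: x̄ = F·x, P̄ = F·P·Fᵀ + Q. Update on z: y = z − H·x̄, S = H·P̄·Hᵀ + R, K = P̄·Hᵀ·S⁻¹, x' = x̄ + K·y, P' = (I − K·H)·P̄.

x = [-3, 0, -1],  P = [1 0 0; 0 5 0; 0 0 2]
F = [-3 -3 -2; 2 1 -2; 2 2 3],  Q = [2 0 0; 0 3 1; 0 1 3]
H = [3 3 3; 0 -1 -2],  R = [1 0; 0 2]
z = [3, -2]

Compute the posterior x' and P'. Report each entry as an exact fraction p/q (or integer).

x' = [-133/6088, 673/3044, 9549/12176]
P' = [10047/3044 -8189/1522 13095/6088; -8189/1522 8171/761 -16071/3044; 13095/6088 -16071/3044 37629/12176]

x̄ = F·x = [11, -4, -9]
P̄ = F·P·Fᵀ + Q = [64 -13 -48; -13 20 3; -48 3 45]
y = z − H·x̄ = [9, -24]
S = H·P̄·Hᵀ + R = [118 -30; -30 214]
K = P̄·Hᵀ·S⁻¹ = [1299/6088 3283/6088; 705/3044 -271/3044; -1395/12176 -5487/12176]
x' = x̄ + K·y = [-133/6088, 673/3044, 9549/12176]
P' = (I − K·H)·P̄ = [10047/3044 -8189/1522 13095/6088; -8189/1522 8171/761 -16071/3044; 13095/6088 -16071/3044 37629/12176]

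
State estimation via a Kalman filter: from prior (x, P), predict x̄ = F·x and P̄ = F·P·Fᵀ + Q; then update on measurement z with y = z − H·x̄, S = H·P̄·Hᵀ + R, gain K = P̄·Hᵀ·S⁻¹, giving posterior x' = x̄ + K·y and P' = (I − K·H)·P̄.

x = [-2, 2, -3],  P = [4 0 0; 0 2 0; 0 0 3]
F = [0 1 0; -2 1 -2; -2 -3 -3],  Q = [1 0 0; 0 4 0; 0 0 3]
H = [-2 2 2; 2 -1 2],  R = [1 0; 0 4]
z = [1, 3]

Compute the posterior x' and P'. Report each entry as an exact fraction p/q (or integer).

x' = [4880/2263, 5667/2263, 481/2263]
P' = [40175/15841 54818/15841 -14638/15841; 54818/15841 82856/15841 -25484/15841; -14638/15841 -25484/15841 12240/15841]

x̄ = F·x = [2, 12, 7]
P̄ = F·P·Fᵀ + Q = [3 2 -6; 2 34 28; -6 28 64]
y = z − H·x̄ = [-33, -3]
S = H·P̄·Hᵀ + R = [661 244; 244 138]
K = P̄·Hᵀ·S⁻¹ = [10/15841 -936/15841; 5108/15841 -6047/15841; 2788/15841 5172/15841]
x' = x̄ + K·y = [4880/2263, 5667/2263, 481/2263]
P' = (I − K·H)·P̄ = [40175/15841 54818/15841 -14638/15841; 54818/15841 82856/15841 -25484/15841; -14638/15841 -25484/15841 12240/15841]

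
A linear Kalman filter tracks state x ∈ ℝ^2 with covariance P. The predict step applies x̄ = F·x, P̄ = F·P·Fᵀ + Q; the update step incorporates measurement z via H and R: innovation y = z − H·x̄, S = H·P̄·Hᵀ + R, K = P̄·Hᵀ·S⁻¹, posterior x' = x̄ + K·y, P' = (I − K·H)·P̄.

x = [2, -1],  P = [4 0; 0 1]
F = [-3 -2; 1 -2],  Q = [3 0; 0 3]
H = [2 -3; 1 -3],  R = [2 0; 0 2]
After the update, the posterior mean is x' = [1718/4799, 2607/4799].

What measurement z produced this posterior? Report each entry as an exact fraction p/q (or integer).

z = [-1, -1]

x̄ = F·x = [-4, 4]
P̄ = F·P·Fᵀ + Q = [43 -8; -8 11]
S = H·P̄·Hᵀ + R = [369 257; 257 192]
K = P̄·Hᵀ·S⁻¹ = [3901/4799 -3547/4799; 1129/4799 -2536/4799]
x' − x̄ = [20914/4799, -16589/4799] = K·y
y = (KᵀK)⁻¹·Kᵀ·(x' − x̄) = [19, 15]
z = y + H·x̄ = [19, 15] + [-20, -16] = [-1, -1]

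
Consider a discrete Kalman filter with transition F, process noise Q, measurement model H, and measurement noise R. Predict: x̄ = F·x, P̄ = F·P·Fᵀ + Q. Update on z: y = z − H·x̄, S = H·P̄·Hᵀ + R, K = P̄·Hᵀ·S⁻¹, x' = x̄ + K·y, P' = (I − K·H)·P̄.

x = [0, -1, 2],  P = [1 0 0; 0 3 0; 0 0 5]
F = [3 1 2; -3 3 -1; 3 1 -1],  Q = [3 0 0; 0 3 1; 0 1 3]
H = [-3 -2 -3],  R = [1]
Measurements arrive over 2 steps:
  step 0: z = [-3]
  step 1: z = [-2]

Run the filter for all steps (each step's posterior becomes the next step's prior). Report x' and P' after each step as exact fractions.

step 0: x̄ = F·x = [3, -5, -3]
step 0: P̄ = F·P·Fᵀ + Q = [35 -10 2; -10 44 6; 2 6 20]
step 0: y = z − H·x̄ = [-13]
step 0: S = H·P̄·Hᵀ + R = [660]
step 0: K = P̄·Hᵀ·S⁻¹ = [-91/660; -19/165; -13/110]
step 0: x' = x̄ + K·y = [3163/660, -578/165, -161/110]
step 0: P' = (I − K·H)·P̄ = [14819/660 -3379/165 -963/110; -3379/165 5816/165 -164/55; -963/110 -164/55 593/55]
step 1: x̄ = F·x = [1049/132, -5153/220, 8143/660]
step 1: P̄ = F·P·Fᵀ + Q = [5755/132 -7783/44 8401/132; -7783/44 190757/220 -43009/220; 8401/132 -43009/220 123239/660]
step 1: y = z − H·x̄ = [1321/110]
step 1: S = H·P̄·Hᵀ + R = [122058/55]
step 1: K = P̄·Hᵀ·S⁻¹ = [1175/81372; -67871/244116; -39613/244116]
step 1: x' = x̄ + K·y = [1321543/162744, -13065863/488232, 5072315/488232]
step 1: P' = (I − K·H)·P̄ = [7020085/162744 -27337223/162744 3734649/54248; -27337223/162744 339580823/488232 -144330299/488232; 3734649/54248 -144330299/488232 62634767/488232]

step 0: x' = [3163/660, -578/165, -161/110], P' = [14819/660 -3379/165 -963/110; -3379/165 5816/165 -164/55; -963/110 -164/55 593/55]
step 1: x' = [1321543/162744, -13065863/488232, 5072315/488232], P' = [7020085/162744 -27337223/162744 3734649/54248; -27337223/162744 339580823/488232 -144330299/488232; 3734649/54248 -144330299/488232 62634767/488232]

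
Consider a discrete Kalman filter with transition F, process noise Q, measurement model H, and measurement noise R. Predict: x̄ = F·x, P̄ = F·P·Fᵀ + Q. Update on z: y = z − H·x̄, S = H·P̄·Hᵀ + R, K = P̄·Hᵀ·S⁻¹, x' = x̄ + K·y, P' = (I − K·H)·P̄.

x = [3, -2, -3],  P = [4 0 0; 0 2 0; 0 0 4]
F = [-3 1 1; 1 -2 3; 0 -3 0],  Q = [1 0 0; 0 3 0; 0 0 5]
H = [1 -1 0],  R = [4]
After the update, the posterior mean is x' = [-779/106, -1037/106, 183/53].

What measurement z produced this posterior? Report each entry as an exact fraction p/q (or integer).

z = [3]

x̄ = F·x = [-14, -2, 6]
P̄ = F·P·Fᵀ + Q = [43 -4 -6; -4 51 12; -6 12 23]
S = H·P̄·Hᵀ + R = [106]
K = P̄·Hᵀ·S⁻¹ = [47/106; -55/106; -9/53]
x' − x̄ = [705/106, -825/106, -135/53] = K·y
y = (KᵀK)⁻¹·Kᵀ·(x' − x̄) = [15]
z = y + H·x̄ = [15] + [-12] = [3]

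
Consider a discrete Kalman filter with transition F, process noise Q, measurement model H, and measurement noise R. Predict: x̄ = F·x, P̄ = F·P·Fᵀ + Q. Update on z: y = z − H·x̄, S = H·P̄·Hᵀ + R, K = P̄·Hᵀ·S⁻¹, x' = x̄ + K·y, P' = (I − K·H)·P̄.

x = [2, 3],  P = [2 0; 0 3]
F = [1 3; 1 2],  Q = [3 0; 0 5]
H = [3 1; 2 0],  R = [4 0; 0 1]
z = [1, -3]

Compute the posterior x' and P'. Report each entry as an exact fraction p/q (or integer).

x' = [-383/355, 992/355]
P' = [336/1775 -544/1775; -544/1775 5276/1775]

x̄ = F·x = [11, 8]
P̄ = F·P·Fᵀ + Q = [32 20; 20 19]
y = z − H·x̄ = [-40, -25]
S = H·P̄·Hᵀ + R = [431 232; 232 129]
K = P̄·Hᵀ·S⁻¹ = [116/1775 672/1775; 911/1775 -1088/1775]
x' = x̄ + K·y = [-383/355, 992/355]
P' = (I − K·H)·P̄ = [336/1775 -544/1775; -544/1775 5276/1775]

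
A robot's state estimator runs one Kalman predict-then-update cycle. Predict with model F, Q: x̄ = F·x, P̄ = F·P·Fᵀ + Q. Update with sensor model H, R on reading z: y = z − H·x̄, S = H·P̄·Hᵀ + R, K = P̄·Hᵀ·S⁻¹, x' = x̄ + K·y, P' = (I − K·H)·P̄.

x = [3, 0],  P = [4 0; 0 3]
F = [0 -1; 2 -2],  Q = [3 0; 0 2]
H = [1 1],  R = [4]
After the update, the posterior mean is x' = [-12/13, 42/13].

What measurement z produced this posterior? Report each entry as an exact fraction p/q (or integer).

x̄ = F·x = [0, 6]
P̄ = F·P·Fᵀ + Q = [6 6; 6 30]
S = H·P̄·Hᵀ + R = [52]
K = P̄·Hᵀ·S⁻¹ = [3/13; 9/13]
x' − x̄ = [-12/13, -36/13] = K·y
y = (KᵀK)⁻¹·Kᵀ·(x' − x̄) = [-4]
z = y + H·x̄ = [-4] + [6] = [2]

z = [2]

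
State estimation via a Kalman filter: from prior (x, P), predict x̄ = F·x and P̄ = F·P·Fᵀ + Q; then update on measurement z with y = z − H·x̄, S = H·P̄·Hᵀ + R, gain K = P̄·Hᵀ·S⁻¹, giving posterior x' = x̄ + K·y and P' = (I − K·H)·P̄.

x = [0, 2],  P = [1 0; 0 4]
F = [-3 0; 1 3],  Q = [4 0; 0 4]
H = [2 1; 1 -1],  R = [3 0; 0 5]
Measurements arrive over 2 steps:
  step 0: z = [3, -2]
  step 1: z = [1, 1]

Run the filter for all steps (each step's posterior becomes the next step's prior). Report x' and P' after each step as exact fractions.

step 0: x' = [473/1772, 4517/1772], P' = [4387/5316 -3713/5316; -3713/5316 12667/5316]
step 1: x' = [2837610/14076377, 10547678/14076377], P' = [11023973/14076377 -8544832/14076377; -8544832/14076377 30834848/14076377]

step 0: x̄ = F·x = [0, 6]
step 0: P̄ = F·P·Fᵀ + Q = [13 -3; -3 41]
step 0: y = z − H·x̄ = [-3, 4]
step 0: S = H·P̄·Hᵀ + R = [84 -12; -12 65]
step 0: K = P̄·Hᵀ·S⁻¹ = [1687/5316 135/443; 1747/5316 -273/443]
step 0: x' = x̄ + K·y = [473/1772, 4517/1772]
step 0: P' = (I − K·H)·P̄ = [4387/5316 -3713/5316; -3713/5316 12667/5316]
step 1: x̄ = F·x = [-1419/1772, 3506/443]
step 1: P̄ = F·P·Fᵀ + Q = [20249/1772 1688/443; 1688/443 29344/1329]
step 1: y = z − H·x̄ = [-4707/886, 17215/1772]
step 1: S = H·P̄·Hᵀ + R = [114334/1329 -8069/2658; -8069/2658 164191/5316]
step 1: K = P̄·Hᵀ·S⁻¹ = [4501038/14076377 3913761/14076377; 4581728/14076377 -7875936/14076377]
step 1: x' = x̄ + K·y = [2837610/14076377, 10547678/14076377]
step 1: P' = (I − K·H)·P̄ = [11023973/14076377 -8544832/14076377; -8544832/14076377 30834848/14076377]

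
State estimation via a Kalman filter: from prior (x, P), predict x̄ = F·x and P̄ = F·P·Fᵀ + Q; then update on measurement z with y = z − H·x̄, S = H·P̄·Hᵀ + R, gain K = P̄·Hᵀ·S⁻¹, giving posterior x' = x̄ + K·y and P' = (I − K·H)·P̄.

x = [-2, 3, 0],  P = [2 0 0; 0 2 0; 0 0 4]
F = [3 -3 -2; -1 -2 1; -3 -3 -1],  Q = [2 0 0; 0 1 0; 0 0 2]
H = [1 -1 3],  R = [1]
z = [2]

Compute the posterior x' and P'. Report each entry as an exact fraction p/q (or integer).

x̄ = F·x = [-15, -4, -3]
P̄ = F·P·Fᵀ + Q = [54 -2 8; -2 15 14; 8 14 42]
y = z − H·x̄ = [22]
S = H·P̄·Hᵀ + R = [416]
K = P̄·Hᵀ·S⁻¹ = [5/26; 25/416; 15/52]
x' = x̄ + K·y = [-140/13, -557/208, 87/26]
P' = (I − K·H)·P̄ = [502/13 -177/26 -196/13; -177/26 5615/416 353/52; -196/13 353/52 96/13]

x' = [-140/13, -557/208, 87/26]
P' = [502/13 -177/26 -196/13; -177/26 5615/416 353/52; -196/13 353/52 96/13]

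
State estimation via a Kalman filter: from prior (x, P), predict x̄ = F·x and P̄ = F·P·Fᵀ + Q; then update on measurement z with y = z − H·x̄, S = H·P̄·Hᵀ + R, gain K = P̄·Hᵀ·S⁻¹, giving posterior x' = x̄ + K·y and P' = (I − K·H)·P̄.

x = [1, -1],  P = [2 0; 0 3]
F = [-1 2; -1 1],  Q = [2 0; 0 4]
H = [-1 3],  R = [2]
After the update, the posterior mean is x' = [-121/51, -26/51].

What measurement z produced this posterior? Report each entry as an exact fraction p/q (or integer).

x̄ = F·x = [-3, -2]
P̄ = F·P·Fᵀ + Q = [16 8; 8 9]
S = H·P̄·Hᵀ + R = [51]
K = P̄·Hᵀ·S⁻¹ = [8/51; 19/51]
x' − x̄ = [32/51, 76/51] = K·y
y = (KᵀK)⁻¹·Kᵀ·(x' − x̄) = [4]
z = y + H·x̄ = [4] + [-3] = [1]

z = [1]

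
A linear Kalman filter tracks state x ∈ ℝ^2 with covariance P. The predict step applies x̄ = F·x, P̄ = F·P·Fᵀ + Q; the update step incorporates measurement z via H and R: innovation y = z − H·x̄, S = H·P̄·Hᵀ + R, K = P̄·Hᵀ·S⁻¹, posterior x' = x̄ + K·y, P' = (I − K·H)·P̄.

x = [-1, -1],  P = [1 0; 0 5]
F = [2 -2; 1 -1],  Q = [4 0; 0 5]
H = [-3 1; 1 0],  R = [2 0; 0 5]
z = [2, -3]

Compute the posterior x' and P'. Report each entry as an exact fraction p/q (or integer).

x̄ = F·x = [0, 0]
P̄ = F·P·Fᵀ + Q = [28 12; 12 11]
y = z − H·x̄ = [2, -3]
S = H·P̄·Hᵀ + R = [193 -72; -72 33]
K = P̄·Hᵀ·S⁻¹ = [-24/79 44/237; 13/395 172/395]
x' = x̄ + K·y = [-92/79, -98/79]
P' = (I − K·H)·P̄ = [220/237 172/79; 172/79 2606/395]

x' = [-92/79, -98/79]
P' = [220/237 172/79; 172/79 2606/395]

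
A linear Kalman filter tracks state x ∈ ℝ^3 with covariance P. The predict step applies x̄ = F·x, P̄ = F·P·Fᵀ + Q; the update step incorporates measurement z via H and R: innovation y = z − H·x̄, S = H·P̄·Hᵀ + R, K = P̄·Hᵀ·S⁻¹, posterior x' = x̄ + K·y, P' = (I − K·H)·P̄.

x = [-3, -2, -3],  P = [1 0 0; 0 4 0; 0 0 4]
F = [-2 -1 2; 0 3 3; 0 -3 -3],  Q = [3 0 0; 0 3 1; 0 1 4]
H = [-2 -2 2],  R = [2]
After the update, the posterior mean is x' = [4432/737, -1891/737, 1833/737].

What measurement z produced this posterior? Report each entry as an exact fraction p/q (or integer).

x̄ = F·x = [2, -15, 15]
P̄ = F·P·Fᵀ + Q = [27 12 -12; 12 75 -71; -12 -71 76]
S = H·P̄·Hᵀ + R = [1474]
K = P̄·Hᵀ·S⁻¹ = [-51/737; -158/737; 159/737]
x' − x̄ = [2958/737, 9164/737, -9222/737] = K·y
y = (KᵀK)⁻¹·Kᵀ·(x' − x̄) = [-58]
z = y + H·x̄ = [-58] + [56] = [-2]

z = [-2]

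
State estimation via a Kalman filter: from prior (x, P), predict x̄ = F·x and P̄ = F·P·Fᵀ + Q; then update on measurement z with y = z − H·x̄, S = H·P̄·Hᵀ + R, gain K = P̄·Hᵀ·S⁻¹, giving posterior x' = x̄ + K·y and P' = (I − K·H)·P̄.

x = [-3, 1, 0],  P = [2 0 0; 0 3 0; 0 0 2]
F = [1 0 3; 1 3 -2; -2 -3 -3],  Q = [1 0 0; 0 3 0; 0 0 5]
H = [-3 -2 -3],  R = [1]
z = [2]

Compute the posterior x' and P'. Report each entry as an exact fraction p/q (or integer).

x' = [-169/64, 7/64, 61/32]
P' = [2159/128 -1441/128 -603/64; -1441/128 5071/128 -971/64; -603/64 -971/64 631/32]

x̄ = F·x = [-3, 0, 3]
P̄ = F·P·Fᵀ + Q = [21 -10 -22; -10 40 -19; -22 -19 58]
y = z − H·x̄ = [2]
S = H·P̄·Hᵀ + R = [128]
K = P̄·Hᵀ·S⁻¹ = [23/128; 7/128; -35/64]
x' = x̄ + K·y = [-169/64, 7/64, 61/32]
P' = (I − K·H)·P̄ = [2159/128 -1441/128 -603/64; -1441/128 5071/128 -971/64; -603/64 -971/64 631/32]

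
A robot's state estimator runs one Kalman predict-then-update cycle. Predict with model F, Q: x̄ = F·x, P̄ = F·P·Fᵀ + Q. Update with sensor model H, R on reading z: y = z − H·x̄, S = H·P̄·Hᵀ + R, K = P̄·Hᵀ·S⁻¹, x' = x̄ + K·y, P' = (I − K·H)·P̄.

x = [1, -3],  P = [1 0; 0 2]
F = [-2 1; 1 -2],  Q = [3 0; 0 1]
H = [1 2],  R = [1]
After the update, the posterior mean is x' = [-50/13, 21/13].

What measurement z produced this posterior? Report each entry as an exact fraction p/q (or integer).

z = [-1]

x̄ = F·x = [-5, 7]
P̄ = F·P·Fᵀ + Q = [9 -6; -6 10]
S = H·P̄·Hᵀ + R = [26]
K = P̄·Hᵀ·S⁻¹ = [-3/26; 7/13]
x' − x̄ = [15/13, -70/13] = K·y
y = (KᵀK)⁻¹·Kᵀ·(x' − x̄) = [-10]
z = y + H·x̄ = [-10] + [9] = [-1]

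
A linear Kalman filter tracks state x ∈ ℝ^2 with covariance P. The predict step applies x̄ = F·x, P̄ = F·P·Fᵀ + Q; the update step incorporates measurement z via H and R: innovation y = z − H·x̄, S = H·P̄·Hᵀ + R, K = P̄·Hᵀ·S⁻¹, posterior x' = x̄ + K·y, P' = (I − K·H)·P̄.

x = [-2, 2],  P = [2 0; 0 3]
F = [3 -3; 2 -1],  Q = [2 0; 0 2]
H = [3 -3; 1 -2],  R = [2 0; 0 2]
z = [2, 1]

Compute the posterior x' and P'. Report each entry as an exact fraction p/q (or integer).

x̄ = F·x = [-12, -6]
P̄ = F·P·Fᵀ + Q = [47 21; 21 13]
y = z − H·x̄ = [20, 1]
S = H·P̄·Hᵀ + R = [164 30; 30 17]
K = P̄·Hᵀ·S⁻¹ = [147/236 -95/118; 279/944 -385/472]
x' = x̄ + K·y = [-41/118, -427/472]
P' = (I − K·H)·P̄ = [144/59 239/118; 239/118 863/472]

x' = [-41/118, -427/472]
P' = [144/59 239/118; 239/118 863/472]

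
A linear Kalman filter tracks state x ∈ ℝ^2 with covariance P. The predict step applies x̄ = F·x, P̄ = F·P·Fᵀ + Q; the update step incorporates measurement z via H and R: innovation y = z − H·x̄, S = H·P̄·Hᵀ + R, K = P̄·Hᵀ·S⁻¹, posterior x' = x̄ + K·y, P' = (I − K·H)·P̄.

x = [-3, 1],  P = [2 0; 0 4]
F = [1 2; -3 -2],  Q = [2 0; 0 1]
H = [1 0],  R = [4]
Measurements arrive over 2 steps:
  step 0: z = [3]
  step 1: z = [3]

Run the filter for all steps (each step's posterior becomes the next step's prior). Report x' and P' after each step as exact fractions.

step 0: x̄ = F·x = [-1, 7]
step 0: P̄ = F·P·Fᵀ + Q = [20 -22; -22 35]
step 0: y = z − H·x̄ = [4]
step 0: S = H·P̄·Hᵀ + R = [24]
step 0: K = P̄·Hᵀ·S⁻¹ = [5/6; -11/12]
step 0: x' = x̄ + K·y = [7/3, 10/3]
step 0: P' = (I − K·H)·P̄ = [10/3 -11/3; -11/3 89/6]
step 1: x̄ = F·x = [9, -41/3]
step 1: P̄ = F·P·Fᵀ + Q = [50 -40; -40 139/3]
step 1: y = z − H·x̄ = [-6]
step 1: S = H·P̄·Hᵀ + R = [54]
step 1: K = P̄·Hᵀ·S⁻¹ = [25/27; -20/27]
step 1: x' = x̄ + K·y = [31/9, -83/9]
step 1: P' = (I − K·H)·P̄ = [100/27 -80/27; -80/27 451/27]

step 0: x' = [7/3, 10/3], P' = [10/3 -11/3; -11/3 89/6]
step 1: x' = [31/9, -83/9], P' = [100/27 -80/27; -80/27 451/27]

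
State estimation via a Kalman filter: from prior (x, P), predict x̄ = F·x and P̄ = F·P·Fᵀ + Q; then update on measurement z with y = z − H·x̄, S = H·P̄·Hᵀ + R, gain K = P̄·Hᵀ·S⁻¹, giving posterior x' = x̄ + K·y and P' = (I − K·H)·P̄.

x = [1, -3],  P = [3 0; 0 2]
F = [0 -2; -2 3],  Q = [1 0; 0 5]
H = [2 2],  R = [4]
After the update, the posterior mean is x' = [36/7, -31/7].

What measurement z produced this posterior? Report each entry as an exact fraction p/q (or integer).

z = [2]

x̄ = F·x = [6, -11]
P̄ = F·P·Fᵀ + Q = [9 -12; -12 35]
S = H·P̄·Hᵀ + R = [84]
K = P̄·Hᵀ·S⁻¹ = [-1/14; 23/42]
x' − x̄ = [-6/7, 46/7] = K·y
y = (KᵀK)⁻¹·Kᵀ·(x' − x̄) = [12]
z = y + H·x̄ = [12] + [-10] = [2]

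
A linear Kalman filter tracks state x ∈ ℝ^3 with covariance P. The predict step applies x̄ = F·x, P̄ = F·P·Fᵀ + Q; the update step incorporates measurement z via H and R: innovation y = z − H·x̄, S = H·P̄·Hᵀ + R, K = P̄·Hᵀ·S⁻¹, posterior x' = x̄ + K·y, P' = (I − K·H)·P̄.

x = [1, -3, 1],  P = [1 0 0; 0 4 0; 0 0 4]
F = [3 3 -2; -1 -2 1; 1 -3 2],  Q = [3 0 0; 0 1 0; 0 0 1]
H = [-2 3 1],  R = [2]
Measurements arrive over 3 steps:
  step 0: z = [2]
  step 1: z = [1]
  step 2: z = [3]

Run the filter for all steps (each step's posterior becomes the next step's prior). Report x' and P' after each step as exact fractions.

step 0: x̄ = F·x = [-8, 6, 12]
step 0: P̄ = F·P·Fᵀ + Q = [64 -35 -49; -35 22 31; -49 31 54]
step 0: y = z − H·x̄ = [-44]
step 0: S = H·P̄·Hᵀ + R = [1312]
step 0: K = P̄·Hᵀ·S⁻¹ = [-141/656; 167/1312; 245/1312]
step 0: x' = x̄ + K·y = [239/164, 131/328, 1241/328]
step 0: P' = (I − K·H)·P̄ = [1111/328 587/656 2401/656; 587/656 975/1312 -243/1312; 2401/656 -243/1312 10823/1312]
step 1: x̄ = F·x = [-655/328, 501/328, 2567/328]
step 1: P̄ = F·P·Fᵀ + Q = [62423/1312 -29085/1312 -29487/1312; -29085/1312 16543/1312 21125/1312; -29487/1312 21125/1312 72903/1312]
step 1: y = z − H·x̄ = [-1263/82]
step 1: S = H·P̄·Hᵀ + R = [66739/82]
step 1: K = P̄·Hᵀ·S⁻¹ = [-60397/266956; 32231/266956; 48813/266956]
step 1: x' = x̄ + K·y = [397163/266956, -88677/266956, 1337417/266956]
step 1: P' = (I − K·H)·P̄ = [3160067/533912 33853/533912 5976987/533912; 33853/533912 397719/533912 -996527/533912; 5976987/533912 -996527/533912 15138807/533912]
step 2: x̄ = F·x = [-437344/66739, 279402/66739, 834507/66739]
step 2: P̄ = F·P·Fᵀ + Q = [4377609/66739 -2442445/66739 -5363499/66739; -2442445/66739 1573901/66739 3817052/66739; -5363499/66739 3817052/66739 12936479/66739]
step 2: y = z − H·x̄ = [-2347184/66739]
step 2: S = H·P̄·Hᵀ + R = [118411150/66739]
step 2: K = P̄·Hᵀ·S⁻¹ = [-10723026/59205575; 2684729/23682230; 35114633/118411150]
step 2: x' = x̄ + K·y = [-10852544/59205575, 2362258/11841115, 122824951/59205575]
step 2: P' = (I − K·H)·P̄ = [437709357/59205575 -1990639/11841115 883832247/59205575; -1990639/11841115 3699895/4736446 -58091523/23682230; 883832247/59205575 -58091523/23682230 4476931099/118411150]

step 0: x' = [239/164, 131/328, 1241/328], P' = [1111/328 587/656 2401/656; 587/656 975/1312 -243/1312; 2401/656 -243/1312 10823/1312]
step 1: x' = [397163/266956, -88677/266956, 1337417/266956], P' = [3160067/533912 33853/533912 5976987/533912; 33853/533912 397719/533912 -996527/533912; 5976987/533912 -996527/533912 15138807/533912]
step 2: x' = [-10852544/59205575, 2362258/11841115, 122824951/59205575], P' = [437709357/59205575 -1990639/11841115 883832247/59205575; -1990639/11841115 3699895/4736446 -58091523/23682230; 883832247/59205575 -58091523/23682230 4476931099/118411150]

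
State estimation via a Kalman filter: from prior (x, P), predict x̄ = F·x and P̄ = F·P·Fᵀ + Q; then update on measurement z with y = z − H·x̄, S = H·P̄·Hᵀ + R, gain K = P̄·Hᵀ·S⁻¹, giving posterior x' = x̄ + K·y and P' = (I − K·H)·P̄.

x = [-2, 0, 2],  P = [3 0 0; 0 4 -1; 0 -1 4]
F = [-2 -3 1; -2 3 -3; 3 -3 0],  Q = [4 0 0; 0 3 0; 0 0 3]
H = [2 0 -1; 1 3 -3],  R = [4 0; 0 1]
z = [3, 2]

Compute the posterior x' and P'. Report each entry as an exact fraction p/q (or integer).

x' = [10055/38398, -82379/38398, -52344/19199]
P' = [376349/134393 747165/268786 502512/134393; 747165/268786 1486041/268786 858447/134393; 502512/134393 858447/134393 1032936/134393]

x̄ = F·x = [6, -2, -6]
P̄ = F·P·Fᵀ + Q = [62 -48 21; -48 105 -63; 21 -63 66]
y = z − H·x̄ = [-15, -16]
S = H·P̄·Hᵀ + R = [234 76; 76 2322]
K = P̄·Hᵀ·S⁻¹ = [125093/268786 -20879/268786; -55641/268786 27303/134393; -6978/134393 -20955/134393]
x' = x̄ + K·y = [10055/38398, -82379/38398, -52344/19199]
P' = (I − K·H)·P̄ = [376349/134393 747165/268786 502512/134393; 747165/268786 1486041/268786 858447/134393; 502512/134393 858447/134393 1032936/134393]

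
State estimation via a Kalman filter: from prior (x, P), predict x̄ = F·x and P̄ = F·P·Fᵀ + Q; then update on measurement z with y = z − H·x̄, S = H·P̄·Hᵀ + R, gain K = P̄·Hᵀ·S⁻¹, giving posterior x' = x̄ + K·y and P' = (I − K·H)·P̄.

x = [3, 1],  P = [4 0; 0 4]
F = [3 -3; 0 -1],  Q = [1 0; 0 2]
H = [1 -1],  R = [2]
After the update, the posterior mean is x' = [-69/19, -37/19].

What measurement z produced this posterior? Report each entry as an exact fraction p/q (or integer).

x̄ = F·x = [6, -1]
P̄ = F·P·Fᵀ + Q = [73 12; 12 6]
S = H·P̄·Hᵀ + R = [57]
K = P̄·Hᵀ·S⁻¹ = [61/57; 2/19]
x' − x̄ = [-183/19, -18/19] = K·y
y = (KᵀK)⁻¹·Kᵀ·(x' − x̄) = [-9]
z = y + H·x̄ = [-9] + [7] = [-2]

z = [-2]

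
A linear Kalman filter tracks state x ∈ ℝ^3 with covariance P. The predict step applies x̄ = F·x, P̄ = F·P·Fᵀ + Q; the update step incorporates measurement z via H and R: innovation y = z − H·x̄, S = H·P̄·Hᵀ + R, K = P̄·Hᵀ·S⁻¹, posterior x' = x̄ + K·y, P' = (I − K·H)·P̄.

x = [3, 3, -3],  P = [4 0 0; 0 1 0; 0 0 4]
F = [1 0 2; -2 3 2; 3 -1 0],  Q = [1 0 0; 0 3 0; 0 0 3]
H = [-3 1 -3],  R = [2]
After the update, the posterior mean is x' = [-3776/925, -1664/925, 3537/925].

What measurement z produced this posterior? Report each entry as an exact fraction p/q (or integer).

z = [-1]

x̄ = F·x = [-3, -3, 6]
P̄ = F·P·Fᵀ + Q = [21 8 12; 8 44 -27; 12 -27 40]
S = H·P̄·Hᵀ + R = [925]
K = P̄·Hᵀ·S⁻¹ = [-91/925; 101/925; -183/925]
x' − x̄ = [-1001/925, 1111/925, -2013/925] = K·y
y = (KᵀK)⁻¹·Kᵀ·(x' − x̄) = [11]
z = y + H·x̄ = [11] + [-12] = [-1]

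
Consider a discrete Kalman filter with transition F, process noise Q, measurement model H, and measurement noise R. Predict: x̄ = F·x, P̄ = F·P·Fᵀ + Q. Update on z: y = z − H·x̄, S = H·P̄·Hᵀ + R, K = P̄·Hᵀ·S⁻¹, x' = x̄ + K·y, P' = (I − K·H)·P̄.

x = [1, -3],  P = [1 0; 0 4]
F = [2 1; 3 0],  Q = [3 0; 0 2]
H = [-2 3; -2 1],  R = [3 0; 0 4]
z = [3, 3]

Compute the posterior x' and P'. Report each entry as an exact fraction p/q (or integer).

x̄ = F·x = [-1, 3]
P̄ = F·P·Fᵀ + Q = [11 6; 6 11]
y = z − H·x̄ = [-8, -2]
S = H·P̄·Hᵀ + R = [74 29; 29 35]
K = P̄·Hᵀ·S⁻¹ = [108/583 -356/583; 764/1749 -683/1749]
x' = x̄ + K·y = [-735/583, 167/583]
P' = (I − K·H)·P̄ = [1149/583 874/583; 874/583 2512/1749]

x' = [-735/583, 167/583]
P' = [1149/583 874/583; 874/583 2512/1749]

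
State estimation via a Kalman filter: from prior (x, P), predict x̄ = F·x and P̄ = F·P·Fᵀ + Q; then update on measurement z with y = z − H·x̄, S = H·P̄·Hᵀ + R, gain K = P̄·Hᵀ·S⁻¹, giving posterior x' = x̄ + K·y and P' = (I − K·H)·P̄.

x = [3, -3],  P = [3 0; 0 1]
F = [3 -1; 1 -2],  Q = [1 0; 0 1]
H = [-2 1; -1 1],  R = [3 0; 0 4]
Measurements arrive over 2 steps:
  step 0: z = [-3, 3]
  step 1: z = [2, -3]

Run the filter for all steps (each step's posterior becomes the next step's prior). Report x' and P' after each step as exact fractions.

step 0: x' = [1305/244, 1833/244], P' = [1125/488 1353/488; 1353/488 2205/488]
step 1: x' = [-29185/17494, -57423/17494], P' = [354131/209928 447631/209928; 447631/209928 868379/209928]

step 0: x̄ = F·x = [12, 9]
step 0: P̄ = F·P·Fᵀ + Q = [29 11; 11 8]
step 0: y = z − H·x̄ = [12, 6]
step 0: S = H·P̄·Hᵀ + R = [83 33; 33 19]
step 0: K = P̄·Hᵀ·S⁻¹ = [-299/488 57/488; -167/488 213/488]
step 0: x' = x̄ + K·y = [1305/244, 1833/244]
step 0: P' = (I − K·H)·P̄ = [1125/488 1353/488; 1353/488 2205/488]
step 1: x̄ = F·x = [1041/122, -2361/244]
step 1: P̄ = F·P·Fᵀ + Q = [1175/122 -843/244; -843/244 5021/488]
step 1: y = z − H·x̄ = [7013/244, 3711/244]
step 1: S = H·P̄·Hᵀ + R = [32029/488 19479/488; 19479/488 15045/488]
step 1: K = P̄·Hᵀ·S⁻¹ = [-28959/69976 23375/209928; -2987/69976 105187/209928]
step 1: x' = x̄ + K·y = [-29185/17494, -57423/17494]
step 1: P' = (I − K·H)·P̄ = [354131/209928 447631/209928; 447631/209928 868379/209928]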